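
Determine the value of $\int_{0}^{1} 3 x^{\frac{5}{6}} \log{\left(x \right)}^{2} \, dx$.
$\frac{1296}{1331}$

Start from the elementary integral
$$J(a) = \int_{0}^{1} 3 x^{a} \, dx = \frac{3}{a + 1}.$$

Differentiating under the integral sign brings down a factor of $\ln x$:
$$\frac{dJ}{da} = \int_{0}^{1} 3 x^{a} \log{\left(x \right)} \, dx = - \frac{3}{\left(a + 1\right)^{2}}.$$

Repeating twice in total — each differentiation brings down another $\ln x$ — gives
$$\frac{d^{2}J}{da^{2}} = \int_{0}^{1} 3 x^{a} \log{\left(x \right)}^{2} \, dx = \frac{6}{\left(a + 1\right)^{3}},$$
and the integrand here is exactly the target integrand, so $I = \frac{6}{\left(a + 1\right)^{3}}$.

Setting $a = \frac{5}{6}$:
$$I = \frac{1296}{1331}.$$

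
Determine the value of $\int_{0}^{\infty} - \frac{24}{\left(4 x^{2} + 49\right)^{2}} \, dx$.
$- \frac{3 \pi}{343}$

Recall the elementary integral
$$J(a) = \int_{0}^{\infty} - \frac{3}{2 \left(a^{2} + x^{2}\right)} \, dx = - \frac{3 \pi}{4 a}.$$

Differentiating under the integral sign with respect to $a$,
$$\frac{dJ}{da} = \int_{0}^{\infty} \frac{3 a}{\left(a^{2} + x^{2}\right)^{2}} \, dx = \frac{3 \pi}{4 a^{2}},$$
so $\int_{0}^{\infty} - \frac{3}{2 \left(a^{2} + x^{2}\right)^{2}} \, dx = - \frac{3 \pi}{8 a^{3}}$.

Setting $a = \frac{7}{2}$:
$$I = - \frac{3 \pi}{343}.$$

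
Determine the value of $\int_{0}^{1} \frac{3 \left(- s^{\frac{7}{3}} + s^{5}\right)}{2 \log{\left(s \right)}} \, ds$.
$\log{\left(\frac{27 \sqrt{5}}{25} \right)}$

Introduce a parameter $a$ in the exponent: let $I(a) = \int_{0}^{1} \frac{3 \left(- s^{\frac{7}{3}} + s^{a}\right)}{2 \log{\left(s \right)}} \, ds$.

Since $\dfrac{\partial}{\partial a}\,s^{a} = s^{a} \ln s$, the $\ln s$ in the denominator cancels and
$$\frac{dI}{da} = \int_{0}^{1} \frac{3}{2} s^{a} \, ds = \frac{3}{2} \left[\frac{s^{a+1}}{a+1}\right]_0^1 = \frac{3}{2 \left(a + 1\right)}.$$

Integrating with respect to $a$ gives $I(a) = \log{\left(\frac{3 \sqrt{30} \left(a + 1\right)^{\frac{3}{2}}}{100} \right)} + C$.

At $a = \frac{7}{3}$ the integrand is identically $0$, so $I(\frac{7}{3}) = 0$. The closed form gives $0$, hence $C = 0$.

Setting $a = 5$:
$$I = \log{\left(\frac{27 \sqrt{5}}{25} \right)}.$$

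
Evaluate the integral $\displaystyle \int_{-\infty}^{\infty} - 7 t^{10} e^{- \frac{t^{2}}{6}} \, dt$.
$- 1607445 \sqrt{6} \sqrt{\pi}$

Begin with the known integral
$$J(a) = \int_{-\infty}^{\infty} - 7 e^{- a t^{2}} \, dt = - \frac{7 \sqrt{\pi}}{\sqrt{a}}.$$

Differentiating under the integral sign brings down a factor of $(-t^2)$:
$$\frac{dJ}{da} = \int_{-\infty}^{\infty} 7 t^{2} e^{- a t^{2}} \, dt = \frac{7 \sqrt{\pi}}{2 a^{\frac{3}{2}}}.$$

Repeating $5$ times in total — each differentiation brings down another $(-t^2)$ — gives
$$\frac{d^{5}J}{da^{5}} = \int_{-\infty}^{\infty} 7 t^{10} e^{- a t^{2}} \, dt = \frac{6615 \sqrt{\pi}}{32 a^{\frac{11}{2}}},$$
and the integrand here is $(-1)^{5}$ times the target integrand, so $I = (-1)^{5}\,\frac{d^{5}J}{da^{5}} = - \frac{6615 \sqrt{\pi}}{32 a^{\frac{11}{2}}}$.

Setting $a = \frac{1}{6}$:
$$I = - 1607445 \sqrt{6} \sqrt{\pi}.$$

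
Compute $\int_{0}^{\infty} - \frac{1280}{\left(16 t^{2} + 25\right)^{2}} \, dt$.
$- \frac{16 \pi}{25}$

Recall the elementary integral
$$J(a) = \int_{0}^{\infty} - \frac{5}{a^{2} + t^{2}} \, dt = - \frac{5 \pi}{2 a}.$$

Differentiating under the integral sign with respect to $a$,
$$\frac{dJ}{da} = \int_{0}^{\infty} \frac{10 a}{\left(a^{2} + t^{2}\right)^{2}} \, dt = \frac{5 \pi}{2 a^{2}},$$
so $\int_{0}^{\infty} - \frac{5}{\left(a^{2} + t^{2}\right)^{2}} \, dt = - \frac{5 \pi}{4 a^{3}}$.

Setting $a = \frac{5}{4}$:
$$I = - \frac{16 \pi}{25}.$$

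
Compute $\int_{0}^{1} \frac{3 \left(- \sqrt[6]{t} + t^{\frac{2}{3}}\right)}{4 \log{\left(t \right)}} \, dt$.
$\log{\left(\frac{10^{\frac{3}{4}} \sqrt[4]{7}}{7} \right)}$

Introduce a parameter $a$ in the exponent: let $I(a) = \int_{0}^{1} \frac{3 \left(t^{\frac{2}{3}} - t^{a}\right)}{4 \log{\left(t \right)}} \, dt$.

Since $\dfrac{\partial}{\partial a}\,t^{a} = t^{a} \ln t$, the $\ln t$ in the denominator cancels and
$$\frac{dI}{da} = \int_{0}^{1} - \frac{3}{4} t^{a} \, dt = - \frac{3}{4} \left[\frac{t^{a+1}}{a+1}\right]_0^1 = - \frac{3}{4 a + 4}.$$

Integrating with respect to $a$ gives $I(a) = - \frac{3 \log{\left(a + 1 \right)}}{4} - \frac{3 \log{\left(3 \right)}}{4} + \frac{3 \log{\left(5 \right)}}{4} + C$.

At $a = \frac{2}{3}$ the integrand is identically $0$, so $I(\frac{2}{3}) = 0$. The closed form gives $0$, hence $C = 0$.

Setting $a = \frac{1}{6}$:
$$I = \log{\left(\frac{10^{\frac{3}{4}} \sqrt[4]{7}}{7} \right)}.$$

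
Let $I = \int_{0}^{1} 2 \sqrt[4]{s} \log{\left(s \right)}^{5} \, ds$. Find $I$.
$- \frac{196608}{3125}$

Consider the simpler parametrised integral
$$J(a) = \int_{0}^{1} 2 s^{a} \, ds = \frac{2}{a + 1}.$$

Differentiating under the integral sign brings down a factor of $\ln s$:
$$\frac{dJ}{da} = \int_{0}^{1} 2 s^{a} \log{\left(s \right)} \, ds = - \frac{2}{\left(a + 1\right)^{2}}.$$

Repeating $5$ times in total — each differentiation brings down another $\ln s$ — gives
$$\frac{d^{5}J}{da^{5}} = \int_{0}^{1} 2 s^{a} \log{\left(s \right)}^{5} \, ds = - \frac{240}{\left(a + 1\right)^{6}},$$
and the integrand here is exactly the target integrand, so $I = - \frac{240}{\left(a + 1\right)^{6}}$.

Setting $a = \frac{1}{4}$:
$$I = - \frac{196608}{3125}.$$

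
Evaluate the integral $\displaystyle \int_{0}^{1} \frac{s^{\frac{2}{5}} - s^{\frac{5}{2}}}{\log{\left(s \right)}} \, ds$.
$- \log{\left(5 \right)} + \log{\left(2 \right)}$

Replace the exponent $\frac{5}{2}$ by a parameter $a$: let $I(a) = \int_{0}^{1} \frac{s^{\frac{2}{5}} - s^{a}}{\log{\left(s \right)}} \, ds$.

Since $\dfrac{\partial}{\partial a}\,s^{a} = s^{a} \ln s$, the $\ln s$ in the denominator cancels and
$$\frac{dI}{da} = \int_{0}^{1} -1 s^{a} \, ds = -1 \left[\frac{s^{a+1}}{a+1}\right]_0^1 = - \frac{1}{a + 1}.$$

Integrating with respect to $a$ gives $I(a) = - \log{\left(\frac{5 a}{7} + \frac{5}{7} \right)} + C$.

At $a = \frac{2}{5}$ the integrand is identically $0$, so $I(\frac{2}{5}) = 0$. The closed form gives $0$, hence $C = 0$.

Setting $a = \frac{5}{2}$:
$$I = - \log{\left(5 \right)} + \log{\left(2 \right)}.$$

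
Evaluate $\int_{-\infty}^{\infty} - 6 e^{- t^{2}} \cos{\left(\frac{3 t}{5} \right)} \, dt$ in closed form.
$- \frac{6 \sqrt{\pi}}{e^{\frac{9}{100}}}$

Treat the cosine frequency as a parameter and define $I(b) = \int_{-\infty}^{\infty} - 6 e^{- t^{2}} \cos{\left(b t \right)} \, dt$.

Differentiating under the integral sign,
$$I'(b) = \int_{-\infty}^{\infty} 6 t e^{- t^{2}} \sin{\left(b t \right)} \, dt.$$

Integrate $\int_{-\infty}^{\infty} t \sin(b t)\, e^{- t^{2}}\, dt$ by parts with $u = \sin(b t)$ and $dv = t\, e^{- t^{2}}\, dt$, giving $v = - \frac{e^{- t^{2}}}{2}$. The boundary term vanishes and
$$\int_{-\infty}^{\infty} t \sin(b t)\, e^{- t^{2}}\, dt = \frac{b}{2} \int_{-\infty}^{\infty} \cos(b t)\, e^{- t^{2}}\, dt,$$
so $I'(b) = - \frac{b}{2}\, I(b)$.

This is a separable first-order ODE; solving with the initial condition $I(0) = \int_{-\infty}^{\infty} - 6 e^{- t^{2}}\,dt = - 6 \sqrt{\pi}$ gives
$$I(b) = - 6 \sqrt{\pi} e^{- \frac{b^{2}}{4}}.$$

Setting $b = \frac{3}{5}$:
$$I = - \frac{6 \sqrt{\pi}}{e^{\frac{9}{100}}}.$$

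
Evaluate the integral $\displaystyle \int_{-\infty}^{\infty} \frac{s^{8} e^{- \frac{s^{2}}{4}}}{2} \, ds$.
$1680 \sqrt{\pi}$

Consider the simpler parametrised integral
$$J(a) = \int_{-\infty}^{\infty} \frac{e^{- a s^{2}}}{2} \, ds = \frac{\sqrt{\pi}}{2 \sqrt{a}}.$$

Differentiating under the integral sign brings down a factor of $(-s^2)$:
$$\frac{dJ}{da} = \int_{-\infty}^{\infty} - \frac{s^{2} e^{- a s^{2}}}{2} \, ds = - \frac{\sqrt{\pi}}{4 a^{\frac{3}{2}}}.$$

Repeating $4$ times in total — each differentiation brings down another $(-s^2)$ — gives
$$\frac{d^{4}J}{da^{4}} = \int_{-\infty}^{\infty} \frac{s^{8} e^{- a s^{2}}}{2} \, ds = \frac{105 \sqrt{\pi}}{32 a^{\frac{9}{2}}},$$
and the integrand here is exactly the target integrand, so $I = \frac{105 \sqrt{\pi}}{32 a^{\frac{9}{2}}}$.

Setting $a = \frac{1}{4}$:
$$I = 1680 \sqrt{\pi}.$$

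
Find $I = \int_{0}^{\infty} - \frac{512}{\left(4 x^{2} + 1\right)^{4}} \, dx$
$- 40 \pi$

Begin with the known result
$$J(a) = \int_{0}^{\infty} - \frac{2}{a^{2} + x^{2}} \, dx = - \frac{\pi}{a}.$$

Differentiating under the integral sign with respect to $a$,
$$\frac{dJ}{da} = \int_{0}^{\infty} \frac{4 a}{\left(a^{2} + x^{2}\right)^{2}} \, dx = \frac{\pi}{a^{2}},$$
so $\int_{0}^{\infty} - \frac{2}{\left(a^{2} + x^{2}\right)^{2}} \, dx = - \frac{\pi}{2 a^{3}}$.

Repeating — each differentiation of $1/(x^2+a^2)^j$ produces $-2ja/(x^2+a^2)^{j+1}$ — and dividing through by $-2ja$ at each step yields, after $3$ differentiations in total,
$$\int_{0}^{\infty} - \frac{2}{\left(a^{2} + x^{2}\right)^{4}} \, dx = - \frac{5 \pi}{16 a^{7}}.$$

Setting $a = \frac{1}{2}$:
$$I = - 40 \pi.$$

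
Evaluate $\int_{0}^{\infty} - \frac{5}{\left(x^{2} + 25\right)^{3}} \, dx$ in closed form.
$- \frac{3 \pi}{10000}$

Start from the standard arctangent integral
$$J(a) = \int_{0}^{\infty} - \frac{5}{a^{2} + x^{2}} \, dx = - \frac{5 \pi}{2 a}.$$

Differentiating under the integral sign with respect to $a$,
$$\frac{dJ}{da} = \int_{0}^{\infty} \frac{10 a}{\left(a^{2} + x^{2}\right)^{2}} \, dx = \frac{5 \pi}{2 a^{2}},$$
so $\int_{0}^{\infty} - \frac{5}{\left(a^{2} + x^{2}\right)^{2}} \, dx = - \frac{5 \pi}{4 a^{3}}$.

Repeating — each differentiation of $1/(x^2+a^2)^j$ produces $-2ja/(x^2+a^2)^{j+1}$ — and dividing through by $-2ja$ at each step yields, after $2$ differentiations in total,
$$\int_{0}^{\infty} - \frac{5}{\left(a^{2} + x^{2}\right)^{3}} \, dx = - \frac{15 \pi}{16 a^{5}}.$$

Setting $a = 5$:
$$I = - \frac{3 \pi}{10000}.$$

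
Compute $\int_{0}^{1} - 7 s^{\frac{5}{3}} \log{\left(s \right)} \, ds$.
$\frac{63}{64}$

Consider the simpler parametrised integral
$$J(a) = \int_{0}^{1} - 7 s^{a} \, ds = - \frac{7}{a + 1}.$$

Differentiating under the integral sign brings down a factor of $\ln s$:
$$\frac{dJ}{da} = \int_{0}^{1} - 7 s^{a} \log{\left(s \right)} \, ds = \frac{7}{\left(a + 1\right)^{2}}.$$

The integral on the left is $I$, so $I = \frac{7}{\left(a + 1\right)^{2}}$.

Setting $a = \frac{5}{3}$:
$$I = \frac{63}{64}.$$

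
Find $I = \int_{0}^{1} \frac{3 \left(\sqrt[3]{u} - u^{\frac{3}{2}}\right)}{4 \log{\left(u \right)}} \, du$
$\log{\left(\frac{4 \sqrt[4]{30}}{15} \right)}$

Replace the exponent $\frac{1}{3}$ by a parameter $a$: let $I(a) = \int_{0}^{1} \frac{3 \left(- u^{\frac{3}{2}} + u^{a}\right)}{4 \log{\left(u \right)}} \, du$.

Since $\dfrac{\partial}{\partial a}\,u^{a} = u^{a} \ln u$, the $\ln u$ in the denominator cancels and
$$\frac{dI}{da} = \int_{0}^{1} \frac{3}{4} u^{a} \, du = \frac{3}{4} \left[\frac{u^{a+1}}{a+1}\right]_0^1 = \frac{3}{4 \left(a + 1\right)}.$$

Integrating with respect to $a$ gives $I(a) = \log{\left(\frac{2^{\frac{3}{4}} \sqrt[4]{5} \left(a + 1\right)^{\frac{3}{4}}}{5} \right)} + C$.

At $a = \frac{3}{2}$ the integrand is identically $0$, so $I(\frac{3}{2}) = 0$. The closed form gives $0$, hence $C = 0$.

Setting $a = \frac{1}{3}$:
$$I = \log{\left(\frac{4 \sqrt[4]{30}}{15} \right)}.$$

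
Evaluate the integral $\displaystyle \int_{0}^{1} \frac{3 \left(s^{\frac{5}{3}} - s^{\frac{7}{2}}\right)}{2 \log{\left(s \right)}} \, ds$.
$\log{\left(\frac{64 \sqrt{3}}{243} \right)}$

Consider the one-parameter family: let $I(a) = \int_{0}^{1} \frac{3 \left(- s^{\frac{7}{2}} + s^{a}\right)}{2 \log{\left(s \right)}} \, ds$.

Since $\dfrac{\partial}{\partial a}\,s^{a} = s^{a} \ln s$, the $\ln s$ in the denominator cancels and
$$\frac{dI}{da} = \int_{0}^{1} \frac{3}{2} s^{a} \, ds = \frac{3}{2} \left[\frac{s^{a+1}}{a+1}\right]_0^1 = \frac{3}{2 \left(a + 1\right)}.$$

Integrating with respect to $a$ gives $I(a) = \log{\left(\frac{2 \sqrt{2} \left(a + 1\right)^{\frac{3}{2}}}{27} \right)} + C$.

At $a = \frac{7}{2}$ the integrand is identically $0$, so $I(\frac{7}{2}) = 0$. The closed form gives $0$, hence $C = 0$.

Setting $a = \frac{5}{3}$:
$$I = \log{\left(\frac{64 \sqrt{3}}{243} \right)}.$$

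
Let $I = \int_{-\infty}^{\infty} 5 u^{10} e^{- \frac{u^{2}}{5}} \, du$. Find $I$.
$\frac{14765625 \sqrt{5} \sqrt{\pi}}{32}$

Start from the elementary integral
$$J(a) = \int_{-\infty}^{\infty} 5 e^{- a u^{2}} \, du = \frac{5 \sqrt{\pi}}{\sqrt{a}}.$$

Differentiating under the integral sign brings down a factor of $(-u^2)$:
$$\frac{dJ}{da} = \int_{-\infty}^{\infty} - 5 u^{2} e^{- a u^{2}} \, du = - \frac{5 \sqrt{\pi}}{2 a^{\frac{3}{2}}}.$$

Repeating $5$ times in total — each differentiation brings down another $(-u^2)$ — gives
$$\frac{d^{5}J}{da^{5}} = \int_{-\infty}^{\infty} - 5 u^{10} e^{- a u^{2}} \, du = - \frac{4725 \sqrt{\pi}}{32 a^{\frac{11}{2}}},$$
and the integrand here is $(-1)^{5}$ times the target integrand, so $I = (-1)^{5}\,\frac{d^{5}J}{da^{5}} = \frac{4725 \sqrt{\pi}}{32 a^{\frac{11}{2}}}$.

Setting $a = \frac{1}{5}$:
$$I = \frac{14765625 \sqrt{5} \sqrt{\pi}}{32}.$$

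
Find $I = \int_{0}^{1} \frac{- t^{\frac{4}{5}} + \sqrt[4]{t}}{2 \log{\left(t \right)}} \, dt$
$\log{\left(\frac{5}{6} \right)}$

Introduce a parameter $a$ in the exponent: let $I(a) = \int_{0}^{1} \frac{- t^{\frac{4}{5}} + t^{a}}{2 \log{\left(t \right)}} \, dt$.

Since $\dfrac{\partial}{\partial a}\,t^{a} = t^{a} \ln t$, the $\ln t$ in the denominator cancels and
$$\frac{dI}{da} = \int_{0}^{1} \frac{1}{2} t^{a} \, dt = \frac{1}{2} \left[\frac{t^{a+1}}{a+1}\right]_0^1 = \frac{1}{2 \left(a + 1\right)}.$$

Integrating with respect to $a$ gives $I(a) = \frac{\log{\left(a + 1 \right)}}{2} - \log{\left(3 \right)} + \frac{\log{\left(5 \right)}}{2} + C$.

At $a = \frac{4}{5}$ the integrand is identically $0$, so $I(\frac{4}{5}) = 0$. The closed form gives $0$, hence $C = 0$.

Setting $a = \frac{1}{4}$:
$$I = \log{\left(\frac{5}{6} \right)}.$$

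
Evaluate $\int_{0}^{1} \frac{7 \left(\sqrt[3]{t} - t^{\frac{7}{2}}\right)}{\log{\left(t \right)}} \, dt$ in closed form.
$\log{\left(\frac{2097152}{10460353203} \right)}$

Consider the one-parameter family: let $I(a) = \int_{0}^{1} \frac{7 \left(- t^{\frac{7}{2}} + t^{a}\right)}{\log{\left(t \right)}} \, dt$.

Since $\dfrac{\partial}{\partial a}\,t^{a} = t^{a} \ln t$, the $\ln t$ in the denominator cancels and
$$\frac{dI}{da} = \int_{0}^{1} 7 t^{a} \, dt = 7 \left[\frac{t^{a+1}}{a+1}\right]_0^1 = \frac{7}{a + 1}.$$

Integrating with respect to $a$ gives $I(a) = \log{\left(\frac{128 \left(a + 1\right)^{7}}{4782969} \right)} + C$.

At $a = \frac{7}{2}$ the integrand is identically $0$, so $I(\frac{7}{2}) = 0$. The closed form gives $0$, hence $C = 0$.

Setting $a = \frac{1}{3}$:
$$I = \log{\left(\frac{2097152}{10460353203} \right)}.$$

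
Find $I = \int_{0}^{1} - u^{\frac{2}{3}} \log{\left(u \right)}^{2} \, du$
$- \frac{54}{125}$

Consider the simpler parametrised integral
$$J(a) = \int_{0}^{1} - u^{a} \, du = - \frac{1}{a + 1}.$$

Differentiating under the integral sign brings down a factor of $\ln u$:
$$\frac{dJ}{da} = \int_{0}^{1} - u^{a} \log{\left(u \right)} \, du = \frac{1}{\left(a + 1\right)^{2}}.$$

Repeating twice in total — each differentiation brings down another $\ln u$ — gives
$$\frac{d^{2}J}{da^{2}} = \int_{0}^{1} - u^{a} \log{\left(u \right)}^{2} \, du = - \frac{2}{\left(a + 1\right)^{3}},$$
and the integrand here is exactly the target integrand, so $I = - \frac{2}{\left(a + 1\right)^{3}}$.

Setting $a = \frac{2}{3}$:
$$I = - \frac{54}{125}.$$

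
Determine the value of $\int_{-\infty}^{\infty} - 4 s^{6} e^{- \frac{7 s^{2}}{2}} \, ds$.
$- \frac{60 \sqrt{14} \sqrt{\pi}}{2401}$

Start from the elementary integral
$$J(a) = \int_{-\infty}^{\infty} - 4 e^{- a s^{2}} \, ds = - \frac{4 \sqrt{\pi}}{\sqrt{a}}.$$

Differentiating under the integral sign brings down a factor of $(-s^2)$:
$$\frac{dJ}{da} = \int_{-\infty}^{\infty} 4 s^{2} e^{- a s^{2}} \, ds = \frac{2 \sqrt{\pi}}{a^{\frac{3}{2}}}.$$

Repeating $3$ times in total — each differentiation brings down another $(-s^2)$ — gives
$$\frac{d^{3}J}{da^{3}} = \int_{-\infty}^{\infty} 4 s^{6} e^{- a s^{2}} \, ds = \frac{15 \sqrt{\pi}}{2 a^{\frac{7}{2}}},$$
and the integrand here is $(-1)^{3}$ times the target integrand, so $I = (-1)^{3}\,\frac{d^{3}J}{da^{3}} = - \frac{15 \sqrt{\pi}}{2 a^{\frac{7}{2}}}$.

Setting $a = \frac{7}{2}$:
$$I = - \frac{60 \sqrt{14} \sqrt{\pi}}{2401}.$$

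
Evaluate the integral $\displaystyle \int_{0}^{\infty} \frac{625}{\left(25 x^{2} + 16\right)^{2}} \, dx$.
$\frac{125 \pi}{256}$

Begin with the known result
$$J(a) = \int_{0}^{\infty} \frac{1}{a^{2} + x^{2}} \, dx = \frac{\pi}{2 a}.$$

Differentiating under the integral sign with respect to $a$,
$$\frac{dJ}{da} = \int_{0}^{\infty} - \frac{2 a}{\left(a^{2} + x^{2}\right)^{2}} \, dx = - \frac{\pi}{2 a^{2}},$$
so $\int_{0}^{\infty} \frac{1}{\left(a^{2} + x^{2}\right)^{2}} \, dx = \frac{\pi}{4 a^{3}}$.

Setting $a = \frac{4}{5}$:
$$I = \frac{125 \pi}{256}.$$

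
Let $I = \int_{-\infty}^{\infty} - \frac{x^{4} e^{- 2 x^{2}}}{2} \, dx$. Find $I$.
$- \frac{3 \sqrt{2} \sqrt{\pi}}{64}$

Consider the simpler parametrised integral
$$J(a) = \int_{-\infty}^{\infty} - \frac{e^{- a x^{2}}}{2} \, dx = - \frac{\sqrt{\pi}}{2 \sqrt{a}}.$$

Differentiating under the integral sign brings down a factor of $(-x^2)$:
$$\frac{dJ}{da} = \int_{-\infty}^{\infty} \frac{x^{2} e^{- a x^{2}}}{2} \, dx = \frac{\sqrt{\pi}}{4 a^{\frac{3}{2}}}.$$

Repeating twice in total — each differentiation brings down another $(-x^2)$ — gives
$$\frac{d^{2}J}{da^{2}} = \int_{-\infty}^{\infty} - \frac{x^{4} e^{- a x^{2}}}{2} \, dx = - \frac{3 \sqrt{\pi}}{8 a^{\frac{5}{2}}},$$
and the integrand here is exactly the target integrand, so $I = - \frac{3 \sqrt{\pi}}{8 a^{\frac{5}{2}}}$.

Setting $a = 2$:
$$I = - \frac{3 \sqrt{2} \sqrt{\pi}}{64}.$$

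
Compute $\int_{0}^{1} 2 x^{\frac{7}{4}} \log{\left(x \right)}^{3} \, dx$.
$- \frac{3072}{14641}$

Begin with the known integral
$$J(a) = \int_{0}^{1} 2 x^{a} \, dx = \frac{2}{a + 1}.$$

Differentiating under the integral sign brings down a factor of $\ln x$:
$$\frac{dJ}{da} = \int_{0}^{1} 2 x^{a} \log{\left(x \right)} \, dx = - \frac{2}{\left(a + 1\right)^{2}}.$$

Repeating $3$ times in total — each differentiation brings down another $\ln x$ — gives
$$\frac{d^{3}J}{da^{3}} = \int_{0}^{1} 2 x^{a} \log{\left(x \right)}^{3} \, dx = - \frac{12}{\left(a + 1\right)^{4}},$$
and the integrand here is exactly the target integrand, so $I = - \frac{12}{\left(a + 1\right)^{4}}$.

Setting $a = \frac{7}{4}$:
$$I = - \frac{3072}{14641}.$$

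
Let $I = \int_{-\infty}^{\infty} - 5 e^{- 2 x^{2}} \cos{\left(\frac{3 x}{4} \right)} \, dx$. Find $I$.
$- \frac{5 \sqrt{2} \sqrt{\pi}}{2 e^{\frac{9}{128}}}$

Let $b$ denote the cosine frequency and define $I(b) = \int_{-\infty}^{\infty} - 5 e^{- 2 x^{2}} \cos{\left(b x \right)} \, dx$.

Differentiating under the integral sign,
$$I'(b) = \int_{-\infty}^{\infty} 5 x e^{- 2 x^{2}} \sin{\left(b x \right)} \, dx.$$

Integrate $\int_{-\infty}^{\infty} x \sin(b x)\, e^{- 2 x^{2}}\, dx$ by parts with $u = \sin(b x)$ and $dv = x\, e^{- 2 x^{2}}\, dx$, giving $v = - \frac{e^{- 2 x^{2}}}{4}$. The boundary term vanishes and
$$\int_{-\infty}^{\infty} x \sin(b x)\, e^{- 2 x^{2}}\, dx = \frac{b}{4} \int_{-\infty}^{\infty} \cos(b x)\, e^{- 2 x^{2}}\, dx,$$
so $I'(b) = - \frac{b}{4}\, I(b)$.

This is a separable first-order ODE; solving with the initial condition $I(0) = \int_{-\infty}^{\infty} - 5 e^{- 2 x^{2}}\,dx = - \frac{5 \sqrt{2} \sqrt{\pi}}{2}$ gives
$$I(b) = - \frac{5 \sqrt{2} \sqrt{\pi} e^{- \frac{b^{2}}{8}}}{2}.$$

Setting $b = \frac{3}{4}$:
$$I = - \frac{5 \sqrt{2} \sqrt{\pi}}{2 e^{\frac{9}{128}}}.$$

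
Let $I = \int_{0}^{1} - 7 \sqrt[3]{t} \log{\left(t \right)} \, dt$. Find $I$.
$\frac{63}{16}$

Begin with the known integral
$$J(a) = \int_{0}^{1} - 7 t^{a} \, dt = - \frac{7}{a + 1}.$$

Differentiating under the integral sign brings down a factor of $\ln t$:
$$\frac{dJ}{da} = \int_{0}^{1} - 7 t^{a} \log{\left(t \right)} \, dt = \frac{7}{\left(a + 1\right)^{2}}.$$

The integral on the left is $I$, so $I = \frac{7}{\left(a + 1\right)^{2}}$.

Setting $a = \frac{1}{3}$:
$$I = \frac{63}{16}.$$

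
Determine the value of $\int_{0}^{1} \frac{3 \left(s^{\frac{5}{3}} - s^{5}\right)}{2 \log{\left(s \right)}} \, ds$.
$\log{\left(\frac{8}{27} \right)}$

Consider the one-parameter family: let $I(a) = \int_{0}^{1} \frac{3 \left(- s^{5} + s^{a}\right)}{2 \log{\left(s \right)}} \, ds$.

Since $\dfrac{\partial}{\partial a}\,s^{a} = s^{a} \ln s$, the $\ln s$ in the denominator cancels and
$$\frac{dI}{da} = \int_{0}^{1} \frac{3}{2} s^{a} \, ds = \frac{3}{2} \left[\frac{s^{a+1}}{a+1}\right]_0^1 = \frac{3}{2 \left(a + 1\right)}.$$

Integrating with respect to $a$ gives $I(a) = \frac{3 \log{\left(a + 1 \right)}}{2} - \frac{3 \log{\left(6 \right)}}{2} + C$.

At $a = 5$ the integrand is identically $0$, so $I(5) = 0$. The closed form gives $0$, hence $C = 0$.

Setting $a = \frac{5}{3}$:
$$I = \log{\left(\frac{8}{27} \right)}.$$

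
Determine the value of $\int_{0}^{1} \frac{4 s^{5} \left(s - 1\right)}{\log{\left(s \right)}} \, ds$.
$\log{\left(\frac{2401}{1296} \right)}$

Introduce a parameter $a$ in the exponent: let $I(a) = \int_{0}^{1} \frac{4 \left(- s^{5} + s^{a}\right)}{\log{\left(s \right)}} \, ds$.

Since $\dfrac{\partial}{\partial a}\,s^{a} = s^{a} \ln s$, the $\ln s$ in the denominator cancels and
$$\frac{dI}{da} = \int_{0}^{1} 4 s^{a} \, ds = 4 \left[\frac{s^{a+1}}{a+1}\right]_0^1 = \frac{4}{a + 1}.$$

Integrating with respect to $a$ gives $I(a) = \log{\left(\frac{\left(a + 1\right)^{4}}{1296} \right)} + C$.

At $a = 5$ the integrand is identically $0$, so $I(5) = 0$. The closed form gives $0$, hence $C = 0$.

Setting $a = 6$:
$$I = \log{\left(\frac{2401}{1296} \right)}.$$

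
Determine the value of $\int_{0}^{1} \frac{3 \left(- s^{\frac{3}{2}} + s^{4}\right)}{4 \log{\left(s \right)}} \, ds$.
$\frac{3 \log{\left(2 \right)}}{4}$

Replace the exponent $4$ by a parameter $a$: let $I(a) = \int_{0}^{1} \frac{3 \left(- s^{\frac{3}{2}} + s^{a}\right)}{4 \log{\left(s \right)}} \, ds$.

Since $\dfrac{\partial}{\partial a}\,s^{a} = s^{a} \ln s$, the $\ln s$ in the denominator cancels and
$$\frac{dI}{da} = \int_{0}^{1} \frac{3}{4} s^{a} \, ds = \frac{3}{4} \left[\frac{s^{a+1}}{a+1}\right]_0^1 = \frac{3}{4 \left(a + 1\right)}.$$

Integrating with respect to $a$ gives $I(a) = \log{\left(\frac{2^{\frac{3}{4}} \sqrt[4]{5} \left(a + 1\right)^{\frac{3}{4}}}{5} \right)} + C$.

At $a = \frac{3}{2}$ the integrand is identically $0$, so $I(\frac{3}{2}) = 0$. The closed form gives $0$, hence $C = 0$.

Setting $a = 4$:
$$I = \frac{3 \log{\left(2 \right)}}{4}.$$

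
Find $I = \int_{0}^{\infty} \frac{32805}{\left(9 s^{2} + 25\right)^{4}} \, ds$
$\frac{2187 \pi}{100000}$

Begin with the known result
$$J(a) = \int_{0}^{\infty} \frac{5}{a^{2} + s^{2}} \, ds = \frac{5 \pi}{2 a}.$$

Differentiating under the integral sign with respect to $a$,
$$\frac{dJ}{da} = \int_{0}^{\infty} - \frac{10 a}{\left(a^{2} + s^{2}\right)^{2}} \, ds = - \frac{5 \pi}{2 a^{2}},$$
so $\int_{0}^{\infty} \frac{5}{\left(a^{2} + s^{2}\right)^{2}} \, ds = \frac{5 \pi}{4 a^{3}}$.

Repeating — each differentiation of $1/(s^2+a^2)^j$ produces $-2ja/(s^2+a^2)^{j+1}$ — and dividing through by $-2ja$ at each step yields, after $3$ differentiations in total,
$$\int_{0}^{\infty} \frac{5}{\left(a^{2} + s^{2}\right)^{4}} \, ds = \frac{25 \pi}{32 a^{7}}.$$

Setting $a = \frac{5}{3}$:
$$I = \frac{2187 \pi}{100000}.$$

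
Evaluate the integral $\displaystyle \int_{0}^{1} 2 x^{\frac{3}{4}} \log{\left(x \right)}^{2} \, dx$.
$\frac{256}{343}$

Start from the elementary integral
$$J(a) = \int_{0}^{1} 2 x^{a} \, dx = \frac{2}{a + 1}.$$

Differentiating under the integral sign brings down a factor of $\ln x$:
$$\frac{dJ}{da} = \int_{0}^{1} 2 x^{a} \log{\left(x \right)} \, dx = - \frac{2}{\left(a + 1\right)^{2}}.$$

Repeating twice in total — each differentiation brings down another $\ln x$ — gives
$$\frac{d^{2}J}{da^{2}} = \int_{0}^{1} 2 x^{a} \log{\left(x \right)}^{2} \, dx = \frac{4}{\left(a + 1\right)^{3}},$$
and the integrand here is exactly the target integrand, so $I = \frac{4}{\left(a + 1\right)^{3}}$.

Setting $a = \frac{3}{4}$:
$$I = \frac{256}{343}.$$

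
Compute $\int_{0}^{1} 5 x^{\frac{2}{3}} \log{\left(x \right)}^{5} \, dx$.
$- \frac{17496}{625}$

Begin with the known integral
$$J(a) = \int_{0}^{1} 5 x^{a} \, dx = \frac{5}{a + 1}.$$

Differentiating under the integral sign brings down a factor of $\ln x$:
$$\frac{dJ}{da} = \int_{0}^{1} 5 x^{a} \log{\left(x \right)} \, dx = - \frac{5}{\left(a + 1\right)^{2}}.$$

Repeating $5$ times in total — each differentiation brings down another $\ln x$ — gives
$$\frac{d^{5}J}{da^{5}} = \int_{0}^{1} 5 x^{a} \log{\left(x \right)}^{5} \, dx = - \frac{600}{\left(a + 1\right)^{6}},$$
and the integrand here is exactly the target integrand, so $I = - \frac{600}{\left(a + 1\right)^{6}}$.

Setting $a = \frac{2}{3}$:
$$I = - \frac{17496}{625}.$$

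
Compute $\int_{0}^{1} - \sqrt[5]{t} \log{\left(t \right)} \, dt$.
$\frac{25}{36}$

Start from the elementary integral
$$J(a) = \int_{0}^{1} - t^{a} \, dt = - \frac{1}{a + 1}.$$

Differentiating under the integral sign brings down a factor of $\ln t$:
$$\frac{dJ}{da} = \int_{0}^{1} - t^{a} \log{\left(t \right)} \, dt = \frac{1}{\left(a + 1\right)^{2}}.$$

The integral on the left is $I$, so $I = \frac{1}{\left(a + 1\right)^{2}}$.

Setting $a = \frac{1}{5}$:
$$I = \frac{25}{36}.$$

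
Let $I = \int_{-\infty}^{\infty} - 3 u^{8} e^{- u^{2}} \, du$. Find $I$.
$- \frac{315 \sqrt{\pi}}{16}$

Consider the simpler parametrised integral
$$J(a) = \int_{-\infty}^{\infty} - 3 e^{- a u^{2}} \, du = - \frac{3 \sqrt{\pi}}{\sqrt{a}}.$$

Differentiating under the integral sign brings down a factor of $(-u^2)$:
$$\frac{dJ}{da} = \int_{-\infty}^{\infty} 3 u^{2} e^{- a u^{2}} \, du = \frac{3 \sqrt{\pi}}{2 a^{\frac{3}{2}}}.$$

Repeating $4$ times in total — each differentiation brings down another $(-u^2)$ — gives
$$\frac{d^{4}J}{da^{4}} = \int_{-\infty}^{\infty} - 3 u^{8} e^{- a u^{2}} \, du = - \frac{315 \sqrt{\pi}}{16 a^{\frac{9}{2}}},$$
and the integrand here is exactly the target integrand, so $I = - \frac{315 \sqrt{\pi}}{16 a^{\frac{9}{2}}}$.

Setting $a = 1$:
$$I = - \frac{315 \sqrt{\pi}}{16}.$$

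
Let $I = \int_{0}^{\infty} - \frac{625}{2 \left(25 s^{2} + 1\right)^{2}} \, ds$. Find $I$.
$- \frac{125 \pi}{8}$

Start from the standard arctangent integral
$$J(a) = \int_{0}^{\infty} - \frac{1}{2 \left(a^{2} + s^{2}\right)} \, ds = - \frac{\pi}{4 a}.$$

Differentiating under the integral sign with respect to $a$,
$$\frac{dJ}{da} = \int_{0}^{\infty} \frac{a}{\left(a^{2} + s^{2}\right)^{2}} \, ds = \frac{\pi}{4 a^{2}},$$
so $\int_{0}^{\infty} - \frac{1}{2 \left(a^{2} + s^{2}\right)^{2}} \, ds = - \frac{\pi}{8 a^{3}}$.

Setting $a = \frac{1}{5}$:
$$I = - \frac{125 \pi}{8}.$$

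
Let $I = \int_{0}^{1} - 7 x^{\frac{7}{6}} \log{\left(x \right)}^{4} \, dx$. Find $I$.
$- \frac{1306368}{371293}$

Start from the elementary integral
$$J(a) = \int_{0}^{1} - 7 x^{a} \, dx = - \frac{7}{a + 1}.$$

Differentiating under the integral sign brings down a factor of $\ln x$:
$$\frac{dJ}{da} = \int_{0}^{1} - 7 x^{a} \log{\left(x \right)} \, dx = \frac{7}{\left(a + 1\right)^{2}}.$$

Repeating $4$ times in total — each differentiation brings down another $\ln x$ — gives
$$\frac{d^{4}J}{da^{4}} = \int_{0}^{1} - 7 x^{a} \log{\left(x \right)}^{4} \, dx = - \frac{168}{\left(a + 1\right)^{5}},$$
and the integrand here is exactly the target integrand, so $I = - \frac{168}{\left(a + 1\right)^{5}}$.

Setting $a = \frac{7}{6}$:
$$I = - \frac{1306368}{371293}.$$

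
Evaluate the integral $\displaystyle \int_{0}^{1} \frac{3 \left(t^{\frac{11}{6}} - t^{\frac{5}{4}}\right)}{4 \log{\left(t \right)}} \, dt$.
$\log{\left(\frac{102^{\frac{3}{4}}}{27} \right)}$

Introduce a parameter $a$ in the exponent: let $I(a) = \int_{0}^{1} \frac{3 \left(t^{\frac{11}{6}} - t^{a}\right)}{4 \log{\left(t \right)}} \, dt$.

Since $\dfrac{\partial}{\partial a}\,t^{a} = t^{a} \ln t$, the $\ln t$ in the denominator cancels and
$$\frac{dI}{da} = \int_{0}^{1} - \frac{3}{4} t^{a} \, dt = - \frac{3}{4} \left[\frac{t^{a+1}}{a+1}\right]_0^1 = - \frac{3}{4 a + 4}.$$

Integrating with respect to $a$ gives $I(a) = - \frac{3 \log{\left(a + 1 \right)}}{4} - \frac{3 \log{\left(6 \right)}}{4} + \frac{3 \log{\left(17 \right)}}{4} + C$.

At $a = \frac{11}{6}$ the integrand is identically $0$, so $I(\frac{11}{6}) = 0$. The closed form gives $0$, hence $C = 0$.

Setting $a = \frac{5}{4}$:
$$I = \log{\left(\frac{102^{\frac{3}{4}}}{27} \right)}.$$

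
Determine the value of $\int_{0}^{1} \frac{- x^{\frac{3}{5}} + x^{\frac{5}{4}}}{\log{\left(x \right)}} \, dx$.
$- \log{\left(\frac{32}{45} \right)}$

Consider the one-parameter family: let $I(a) = \int_{0}^{1} \frac{x^{\frac{5}{4}} - x^{a}}{\log{\left(x \right)}} \, dx$.

Since $\dfrac{\partial}{\partial a}\,x^{a} = x^{a} \ln x$, the $\ln x$ in the denominator cancels and
$$\frac{dI}{da} = \int_{0}^{1} -1 x^{a} \, dx = -1 \left[\frac{x^{a+1}}{a+1}\right]_0^1 = - \frac{1}{a + 1}.$$

Integrating with respect to $a$ gives $I(a) = - \log{\left(\frac{4 a}{9} + \frac{4}{9} \right)} + C$.

At $a = \frac{5}{4}$ the integrand is identically $0$, so $I(\frac{5}{4}) = 0$. The closed form gives $0$, hence $C = 0$.

Setting $a = \frac{3}{5}$:
$$I = - \log{\left(\frac{32}{45} \right)}.$$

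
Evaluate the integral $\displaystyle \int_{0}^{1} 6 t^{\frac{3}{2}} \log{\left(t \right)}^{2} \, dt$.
$\frac{96}{125}$

Begin with the known integral
$$J(a) = \int_{0}^{1} 6 t^{a} \, dt = \frac{6}{a + 1}.$$

Differentiating under the integral sign brings down a factor of $\ln t$:
$$\frac{dJ}{da} = \int_{0}^{1} 6 t^{a} \log{\left(t \right)} \, dt = - \frac{6}{\left(a + 1\right)^{2}}.$$

Repeating twice in total — each differentiation brings down another $\ln t$ — gives
$$\frac{d^{2}J}{da^{2}} = \int_{0}^{1} 6 t^{a} \log{\left(t \right)}^{2} \, dt = \frac{12}{\left(a + 1\right)^{3}},$$
and the integrand here is exactly the target integrand, so $I = \frac{12}{\left(a + 1\right)^{3}}$.

Setting $a = \frac{3}{2}$:
$$I = \frac{96}{125}.$$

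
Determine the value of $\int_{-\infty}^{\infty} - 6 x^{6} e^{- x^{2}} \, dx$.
$- \frac{45 \sqrt{\pi}}{4}$

Start from the elementary integral
$$J(a) = \int_{-\infty}^{\infty} - 6 e^{- a x^{2}} \, dx = - \frac{6 \sqrt{\pi}}{\sqrt{a}}.$$

Differentiating under the integral sign brings down a factor of $(-x^2)$:
$$\frac{dJ}{da} = \int_{-\infty}^{\infty} 6 x^{2} e^{- a x^{2}} \, dx = \frac{3 \sqrt{\pi}}{a^{\frac{3}{2}}}.$$

Repeating $3$ times in total — each differentiation brings down another $(-x^2)$ — gives
$$\frac{d^{3}J}{da^{3}} = \int_{-\infty}^{\infty} 6 x^{6} e^{- a x^{2}} \, dx = \frac{45 \sqrt{\pi}}{4 a^{\frac{7}{2}}},$$
and the integrand here is $(-1)^{3}$ times the target integrand, so $I = (-1)^{3}\,\frac{d^{3}J}{da^{3}} = - \frac{45 \sqrt{\pi}}{4 a^{\frac{7}{2}}}$.

Setting $a = 1$:
$$I = - \frac{45 \sqrt{\pi}}{4}.$$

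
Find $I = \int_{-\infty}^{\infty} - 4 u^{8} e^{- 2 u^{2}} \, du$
$- \frac{105 \sqrt{2} \sqrt{\pi}}{128}$

Consider the simpler parametrised integral
$$J(a) = \int_{-\infty}^{\infty} - 4 e^{- a u^{2}} \, du = - \frac{4 \sqrt{\pi}}{\sqrt{a}}.$$

Differentiating under the integral sign brings down a factor of $(-u^2)$:
$$\frac{dJ}{da} = \int_{-\infty}^{\infty} 4 u^{2} e^{- a u^{2}} \, du = \frac{2 \sqrt{\pi}}{a^{\frac{3}{2}}}.$$

Repeating $4$ times in total — each differentiation brings down another $(-u^2)$ — gives
$$\frac{d^{4}J}{da^{4}} = \int_{-\infty}^{\infty} - 4 u^{8} e^{- a u^{2}} \, du = - \frac{105 \sqrt{\pi}}{4 a^{\frac{9}{2}}},$$
and the integrand here is exactly the target integrand, so $I = - \frac{105 \sqrt{\pi}}{4 a^{\frac{9}{2}}}$.

Setting $a = 2$:
$$I = - \frac{105 \sqrt{2} \sqrt{\pi}}{128}.$$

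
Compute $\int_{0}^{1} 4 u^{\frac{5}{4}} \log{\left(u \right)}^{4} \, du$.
$\frac{32768}{19683}$

Consider the simpler parametrised integral
$$J(a) = \int_{0}^{1} 4 u^{a} \, du = \frac{4}{a + 1}.$$

Differentiating under the integral sign brings down a factor of $\ln u$:
$$\frac{dJ}{da} = \int_{0}^{1} 4 u^{a} \log{\left(u \right)} \, du = - \frac{4}{\left(a + 1\right)^{2}}.$$

Repeating $4$ times in total — each differentiation brings down another $\ln u$ — gives
$$\frac{d^{4}J}{da^{4}} = \int_{0}^{1} 4 u^{a} \log{\left(u \right)}^{4} \, du = \frac{96}{\left(a + 1\right)^{5}},$$
and the integrand here is exactly the target integrand, so $I = \frac{96}{\left(a + 1\right)^{5}}$.

Setting $a = \frac{5}{4}$:
$$I = \frac{32768}{19683}.$$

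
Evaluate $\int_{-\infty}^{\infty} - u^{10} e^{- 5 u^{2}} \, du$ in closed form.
$- \frac{189 \sqrt{5} \sqrt{\pi}}{100000}$

Start from the elementary integral
$$J(a) = \int_{-\infty}^{\infty} - e^{- a u^{2}} \, du = - \frac{\sqrt{\pi}}{\sqrt{a}}.$$

Differentiating under the integral sign brings down a factor of $(-u^2)$:
$$\frac{dJ}{da} = \int_{-\infty}^{\infty} u^{2} e^{- a u^{2}} \, du = \frac{\sqrt{\pi}}{2 a^{\frac{3}{2}}}.$$

Repeating $5$ times in total — each differentiation brings down another $(-u^2)$ — gives
$$\frac{d^{5}J}{da^{5}} = \int_{-\infty}^{\infty} u^{10} e^{- a u^{2}} \, du = \frac{945 \sqrt{\pi}}{32 a^{\frac{11}{2}}},$$
and the integrand here is $(-1)^{5}$ times the target integrand, so $I = (-1)^{5}\,\frac{d^{5}J}{da^{5}} = - \frac{945 \sqrt{\pi}}{32 a^{\frac{11}{2}}}$.

Setting $a = 5$:
$$I = - \frac{189 \sqrt{5} \sqrt{\pi}}{100000}.$$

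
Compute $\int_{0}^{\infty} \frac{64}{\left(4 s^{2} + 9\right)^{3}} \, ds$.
$\frac{2 \pi}{81}$

Recall the elementary integral
$$J(a) = \int_{0}^{\infty} \frac{1}{a^{2} + s^{2}} \, ds = \frac{\pi}{2 a}.$$

Differentiating under the integral sign with respect to $a$,
$$\frac{dJ}{da} = \int_{0}^{\infty} - \frac{2 a}{\left(a^{2} + s^{2}\right)^{2}} \, ds = - \frac{\pi}{2 a^{2}},$$
so $\int_{0}^{\infty} \frac{1}{\left(a^{2} + s^{2}\right)^{2}} \, ds = \frac{\pi}{4 a^{3}}$.

Repeating — each differentiation of $1/(s^2+a^2)^j$ produces $-2ja/(s^2+a^2)^{j+1}$ — and dividing through by $-2ja$ at each step yields, after $2$ differentiations in total,
$$\int_{0}^{\infty} \frac{1}{\left(a^{2} + s^{2}\right)^{3}} \, ds = \frac{3 \pi}{16 a^{5}}.$$

Setting $a = \frac{3}{2}$:
$$I = \frac{2 \pi}{81}.$$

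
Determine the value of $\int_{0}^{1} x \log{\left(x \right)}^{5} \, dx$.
$- \frac{15}{8}$

Start from the elementary integral
$$J(a) = \int_{0}^{1} x^{a} \, dx = \frac{1}{a + 1}.$$

Differentiating under the integral sign brings down a factor of $\ln x$:
$$\frac{dJ}{da} = \int_{0}^{1} x^{a} \log{\left(x \right)} \, dx = - \frac{1}{\left(a + 1\right)^{2}}.$$

Repeating $5$ times in total — each differentiation brings down another $\ln x$ — gives
$$\frac{d^{5}J}{da^{5}} = \int_{0}^{1} x^{a} \log{\left(x \right)}^{5} \, dx = - \frac{120}{\left(a + 1\right)^{6}},$$
and the integrand here is exactly the target integrand, so $I = - \frac{120}{\left(a + 1\right)^{6}}$.

Setting $a = 1$:
$$I = - \frac{15}{8}.$$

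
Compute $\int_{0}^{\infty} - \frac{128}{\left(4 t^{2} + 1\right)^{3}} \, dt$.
$- 12 \pi$

Start from the standard arctangent integral
$$J(a) = \int_{0}^{\infty} - \frac{2}{a^{2} + t^{2}} \, dt = - \frac{\pi}{a}.$$

Differentiating under the integral sign with respect to $a$,
$$\frac{dJ}{da} = \int_{0}^{\infty} \frac{4 a}{\left(a^{2} + t^{2}\right)^{2}} \, dt = \frac{\pi}{a^{2}},$$
so $\int_{0}^{\infty} - \frac{2}{\left(a^{2} + t^{2}\right)^{2}} \, dt = - \frac{\pi}{2 a^{3}}$.

Repeating — each differentiation of $1/(t^2+a^2)^j$ produces $-2ja/(t^2+a^2)^{j+1}$ — and dividing through by $-2ja$ at each step yields, after $2$ differentiations in total,
$$\int_{0}^{\infty} - \frac{2}{\left(a^{2} + t^{2}\right)^{3}} \, dt = - \frac{3 \pi}{8 a^{5}}.$$

Setting $a = \frac{1}{2}$:
$$I = - 12 \pi.$$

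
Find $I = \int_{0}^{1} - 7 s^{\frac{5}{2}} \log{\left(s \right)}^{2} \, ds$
$- \frac{16}{49}$

Start from the elementary integral
$$J(a) = \int_{0}^{1} - 7 s^{a} \, ds = - \frac{7}{a + 1}.$$

Differentiating under the integral sign brings down a factor of $\ln s$:
$$\frac{dJ}{da} = \int_{0}^{1} - 7 s^{a} \log{\left(s \right)} \, ds = \frac{7}{\left(a + 1\right)^{2}}.$$

Repeating twice in total — each differentiation brings down another $\ln s$ — gives
$$\frac{d^{2}J}{da^{2}} = \int_{0}^{1} - 7 s^{a} \log{\left(s \right)}^{2} \, ds = - \frac{14}{\left(a + 1\right)^{3}},$$
and the integrand here is exactly the target integrand, so $I = - \frac{14}{\left(a + 1\right)^{3}}$.

Setting $a = \frac{5}{2}$:
$$I = - \frac{16}{49}.$$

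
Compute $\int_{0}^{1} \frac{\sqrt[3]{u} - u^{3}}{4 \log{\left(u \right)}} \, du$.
$- \frac{\log{\left(3 \right)}}{4}$

Replace the exponent $3$ by a parameter $a$: let $I(a) = \int_{0}^{1} \frac{\sqrt[3]{u} - u^{a}}{4 \log{\left(u \right)}} \, du$.

Since $\dfrac{\partial}{\partial a}\,u^{a} = u^{a} \ln u$, the $\ln u$ in the denominator cancels and
$$\frac{dI}{da} = \int_{0}^{1} - \frac{1}{4} u^{a} \, du = - \frac{1}{4} \left[\frac{u^{a+1}}{a+1}\right]_0^1 = - \frac{1}{4 a + 4}.$$

Integrating with respect to $a$ gives $I(a) = - \frac{\log{\left(a + 1 \right)}}{4} - \frac{\log{\left(3 \right)}}{4} + \frac{\log{\left(2 \right)}}{2} + C$.

At $a = \frac{1}{3}$ the integrand is identically $0$, so $I(\frac{1}{3}) = 0$. The closed form gives $0$, hence $C = 0$.

Setting $a = 3$:
$$I = - \frac{\log{\left(3 \right)}}{4}.$$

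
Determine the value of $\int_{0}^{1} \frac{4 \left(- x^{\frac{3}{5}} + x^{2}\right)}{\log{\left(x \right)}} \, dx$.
$\log{\left(\frac{50625}{4096} \right)}$

Replace the exponent $\frac{3}{5}$ by a parameter $a$: let $I(a) = \int_{0}^{1} \frac{4 \left(x^{2} - x^{a}\right)}{\log{\left(x \right)}} \, dx$.

Since $\dfrac{\partial}{\partial a}\,x^{a} = x^{a} \ln x$, the $\ln x$ in the denominator cancels and
$$\frac{dI}{da} = \int_{0}^{1} -4 x^{a} \, dx = -4 \left[\frac{x^{a+1}}{a+1}\right]_0^1 = - \frac{4}{a + 1}.$$

Integrating with respect to $a$ gives $I(a) = \log{\left(\frac{81}{\left(a + 1\right)^{4}} \right)} + C$.

At $a = 2$ the integrand is identically $0$, so $I(2) = 0$. The closed form gives $0$, hence $C = 0$.

Setting $a = \frac{3}{5}$:
$$I = \log{\left(\frac{50625}{4096} \right)}.$$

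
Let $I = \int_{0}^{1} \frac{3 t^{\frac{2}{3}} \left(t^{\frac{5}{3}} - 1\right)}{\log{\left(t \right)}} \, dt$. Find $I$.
$\log{\left(8 \right)}$

Replace the exponent $\frac{2}{3}$ by a parameter $a$: let $I(a) = \int_{0}^{1} \frac{3 \left(t^{\frac{7}{3}} - t^{a}\right)}{\log{\left(t \right)}} \, dt$.

Since $\dfrac{\partial}{\partial a}\,t^{a} = t^{a} \ln t$, the $\ln t$ in the denominator cancels and
$$\frac{dI}{da} = \int_{0}^{1} -3 t^{a} \, dt = -3 \left[\frac{t^{a+1}}{a+1}\right]_0^1 = - \frac{3}{a + 1}.$$

Integrating with respect to $a$ gives $I(a) = - \log{\left(\frac{27 \left(a + 1\right)^{3}}{1000} \right)} + C$.

At $a = \frac{7}{3}$ the integrand is identically $0$, so $I(\frac{7}{3}) = 0$. The closed form gives $0$, hence $C = 0$.

Setting $a = \frac{2}{3}$:
$$I = \log{\left(8 \right)}.$$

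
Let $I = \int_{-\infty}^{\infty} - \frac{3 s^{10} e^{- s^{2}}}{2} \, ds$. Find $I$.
$- \frac{2835 \sqrt{\pi}}{64}$

Consider the simpler parametrised integral
$$J(a) = \int_{-\infty}^{\infty} - \frac{3 e^{- a s^{2}}}{2} \, ds = - \frac{3 \sqrt{\pi}}{2 \sqrt{a}}.$$

Differentiating under the integral sign brings down a factor of $(-s^2)$:
$$\frac{dJ}{da} = \int_{-\infty}^{\infty} \frac{3 s^{2} e^{- a s^{2}}}{2} \, ds = \frac{3 \sqrt{\pi}}{4 a^{\frac{3}{2}}}.$$

Repeating $5$ times in total — each differentiation brings down another $(-s^2)$ — gives
$$\frac{d^{5}J}{da^{5}} = \int_{-\infty}^{\infty} \frac{3 s^{10} e^{- a s^{2}}}{2} \, ds = \frac{2835 \sqrt{\pi}}{64 a^{\frac{11}{2}}},$$
and the integrand here is $(-1)^{5}$ times the target integrand, so $I = (-1)^{5}\,\frac{d^{5}J}{da^{5}} = - \frac{2835 \sqrt{\pi}}{64 a^{\frac{11}{2}}}$.

Setting $a = 1$:
$$I = - \frac{2835 \sqrt{\pi}}{64}.$$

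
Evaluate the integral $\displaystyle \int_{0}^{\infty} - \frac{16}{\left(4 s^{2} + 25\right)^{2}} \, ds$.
$- \frac{2 \pi}{125}$

Begin with the known result
$$J(a) = \int_{0}^{\infty} - \frac{1}{a^{2} + s^{2}} \, ds = - \frac{\pi}{2 a}.$$

Differentiating under the integral sign with respect to $a$,
$$\frac{dJ}{da} = \int_{0}^{\infty} \frac{2 a}{\left(a^{2} + s^{2}\right)^{2}} \, ds = \frac{\pi}{2 a^{2}},$$
so $\int_{0}^{\infty} - \frac{1}{\left(a^{2} + s^{2}\right)^{2}} \, ds = - \frac{\pi}{4 a^{3}}$.

Setting $a = \frac{5}{2}$:
$$I = - \frac{2 \pi}{125}.$$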